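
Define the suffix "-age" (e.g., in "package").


Suffix: -age
Example: package = pack + -age
Meaning = result / collection


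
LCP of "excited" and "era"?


Word 1: "excited"
Word 2: "era"
Comparing from start:
  Pos 0: 'e' == 'e'
  Pos 1: 'x' != 'r' (stop)
LCP = "e" (length 1)


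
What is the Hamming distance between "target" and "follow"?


Comparing character by character (same length = 6):
  Pos 0: 't' vs 'f' !=
  Pos 1: 'a' vs 'o' !=
  Pos 2: 'r' vs 'l' !=
  Pos 3: 'g' vs 'l' !=
  Pos 4: 'e' vs 'o' !=
  Pos 5: 't' vs 'w' !=
Hamming distance = 6


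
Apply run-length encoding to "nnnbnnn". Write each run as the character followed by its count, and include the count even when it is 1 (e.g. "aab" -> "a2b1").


String: "nnnbnnn"
Scanning for consecutive runs:
  'n' x 3
  'b' x 1
  'n' x 3
RLE = "n3b1n3"


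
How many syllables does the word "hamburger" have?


Word: "hamburger"
Syllable breakdown: ham · bur · ger
Counting: 3 parts
= 3 syllables


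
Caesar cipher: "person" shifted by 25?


Word: "person"
Shift: 25
Each letter → (letter + shift) mod 26:
  'p' (15) + 25 = 14 → 'o'
  'e' (4) + 25 = 3 → 'd'
  'r' (17) + 25 = 16 → 'q'
  's' (18) + 25 = 17 → 'r'
  'o' (14) + 25 = 13 → 'n'
  'n' (13) + 25 = 12 → 'm'
Result = "odqrnm"


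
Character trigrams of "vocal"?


Word: "vocal" (length 5)
Number of trigrams = 5 - 3 + 1 = 3
  Position 0: "voc"
  Position 1: "oca"
  Position 2: "cal"
Trigrams = "voc", "oca", "cal"


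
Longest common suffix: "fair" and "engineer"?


Word 1: "fair"
Word 2: "engineer"
Comparing from end:
  Pos -1: 'r' == 'r'
  Pos -2: 'i' != 'e' (stop)
LCS = "r" (length 1)


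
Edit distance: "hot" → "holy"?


Word 1: "hot" (length 3)
Word 2: "holy" (length 4)
One optimal edit sequence (insert/delete/substitute each cost 1):
  1. keep 'h'
  2. keep 'o'
  3. insert 'l'  (+1)
  4. substitute 't' -> 'y'  (+1)
Total edit operations: 2
Edit distance = 2


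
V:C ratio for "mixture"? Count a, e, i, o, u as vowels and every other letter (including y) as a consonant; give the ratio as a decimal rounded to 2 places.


Word: "mixture"
Vowels (a,e,i,o,u): 3
Consonants: 4
Ratio = 3/4
= 0.75


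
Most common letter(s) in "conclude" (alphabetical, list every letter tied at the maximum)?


Word: "conclude"
Letter counts:
  'c': 2
  'd': 1
  'e': 1
  'l': 1
  'n': 1
  'o': 1
  'u': 1
Maximum count = 2
Most frequent = 'c' (2 times each)


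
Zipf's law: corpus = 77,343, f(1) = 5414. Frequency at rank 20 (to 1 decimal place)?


Zipf's law: f(r) = f(1) / r
f(1) = 5414
f(20) = 5414 / 20
= 270.7 occurrences


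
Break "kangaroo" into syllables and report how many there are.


Word: "kangaroo"
Syllable breakdown: kan / ga / roo
Counting: 3 parts
= 3 syllables


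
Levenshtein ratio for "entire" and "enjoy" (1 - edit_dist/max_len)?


Word 1: "entire" (length 6)
Word 2: "enjoy" (length 5)
One optimal edit sequence:
  1. keep 'e'
  2. keep 'n'
  3. delete 't'  (+1)
  4. substitute 'i' -> 'j'  (+1)
  5. substitute 'r' -> 'o'  (+1)
  6. substitute 'e' -> 'y'  (+1)
Edit distance = 4
Max length = max(6, 5) = 6
Similarity = 1 - 4/6
= 0.3333


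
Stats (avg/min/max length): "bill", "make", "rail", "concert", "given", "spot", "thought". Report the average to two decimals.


Lengths: "bill"=4, "make"=4, "rail"=4, "concert"=7, "given"=5, "spot"=4, "thought"=7
Sum = 35, Count = 7
Average = 35/7 = 5.00
= avg=5.00, min=4, max=7


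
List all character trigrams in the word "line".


Word: "line" (length 4)
Number of trigrams = 4 - 3 + 1 = 2
  Position 0: "lin"
  Position 1: "ine"
Trigrams = "lin", "ine"


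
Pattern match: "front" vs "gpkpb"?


Pattern of "front": [0, 1, 2, 3, 4]
Pattern of "gpkpb": [0, 1, 2, 1, 3]
Patterns do not match
Same pattern = No


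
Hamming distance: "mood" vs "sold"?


Comparing character by character (same length = 4):
  Pos 0: 'm' vs 's' !=
  Pos 1: 'o' vs 'o' =
  Pos 2: 'o' vs 'l' !=
  Pos 3: 'd' vs 'd' =
Hamming distance = 2


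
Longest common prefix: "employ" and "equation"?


Word 1: "employ"
Word 2: "equation"
Comparing from start:
  Pos 0: 'e' == 'e'
  Pos 1: 'm' != 'q' (stop)
LCP = "e" (length 1)


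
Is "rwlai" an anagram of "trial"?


Word 1: "trial" → sorted: ailrt
Word 2: "rwlai" → sorted: ailrw
Same letters? ailrt != ailrw
Anagram = No


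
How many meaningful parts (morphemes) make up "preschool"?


Word: "preschool"
Morphemes: pre- / school
Each morpheme carries meaning
= 2 morphemes


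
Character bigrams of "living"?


Word: "living" (length 6)
Number of bigrams = 6 - 2 + 1 = 5
  Position 0: "li"
  Position 1: "iv"
  Position 2: "vi"
  Position 3: "in"
  Position 4: "ng"
Bigrams = "li", "iv", "vi", "in", "ng"


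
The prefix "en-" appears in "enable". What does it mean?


Prefix: en-
As in: enable -> en- + able
Meaning = cause to / put into


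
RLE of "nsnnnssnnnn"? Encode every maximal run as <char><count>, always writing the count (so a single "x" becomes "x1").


String: "nsnnnssnnnn"
Scanning for consecutive runs:
  'n' x 1
  's' x 1
  'n' x 3
  's' x 2
  'n' x 4
RLE = "n1s1n3s2n4"


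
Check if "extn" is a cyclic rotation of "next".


Word: "next", Candidate: "extn"
Method: check if candidate is substring of word+word
"nextnext" contains "extn"? Yes
Is rotation = Yes


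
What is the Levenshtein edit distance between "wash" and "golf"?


Word 1: "wash" (length 4)
Word 2: "golf" (length 4)
One optimal edit sequence (insert/delete/substitute each cost 1):
  1. substitute 'w' -> 'g'  (+1)
  2. substitute 'a' -> 'o'  (+1)
  3. substitute 's' -> 'l'  (+1)
  4. substitute 'h' -> 'f'  (+1)
Total edit operations: 4
Edit distance = 4


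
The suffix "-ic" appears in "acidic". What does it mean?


Suffix: -ic
Example: acidic (acid + -ic)
Meaning = relating to


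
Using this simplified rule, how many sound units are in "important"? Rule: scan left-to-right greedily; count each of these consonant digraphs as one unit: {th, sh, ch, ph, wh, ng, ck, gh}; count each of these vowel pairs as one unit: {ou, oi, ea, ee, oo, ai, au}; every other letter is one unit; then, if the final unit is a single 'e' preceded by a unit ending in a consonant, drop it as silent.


Word: "important" (9 letters)
Left-to-right scan:
  (1) 'i' (letter)
  (2) 'm' (letter)
  (3) 'p' (letter)
  (4) 'o' (letter)
  (5) 'r' (letter)
  (6) 't' (letter)
  (7) 'a' (letter)
  (8) 'n' (letter)
  (9) 't' (letter)
Units from scan: 9
Sound units = 9 units


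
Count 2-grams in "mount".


Word: "mount" (length 5)
Number of 2-grams = length - 2 + 1 = 5 - 2 + 1
= 4


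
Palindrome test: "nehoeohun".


Word: "nehoeohun"
Reversed: "nuhoeohen"
Forward == Backward? nehoeohun != nuhoeohen
Palindrome = No


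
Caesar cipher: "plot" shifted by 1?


Word: "plot"
Shift: 1
Each letter → (letter + shift) mod 26:
  'p' (15) + 1 = 16 → 'q'
  'l' (11) + 1 = 12 → 'm'
  'o' (14) + 1 = 15 → 'p'
  't' (19) + 1 = 20 → 'u'
Result = "qmpu"


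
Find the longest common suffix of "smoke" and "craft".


Word 1: "smoke"
Word 2: "craft"
Comparing from end:
  Pos -1: 'e' != 't' (stop)
LCS = "" (length 0)


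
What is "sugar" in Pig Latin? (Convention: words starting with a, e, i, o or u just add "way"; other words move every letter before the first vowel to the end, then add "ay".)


Word: "sugar"
Starts with consonant(s) → move to end, add 'ay'
Consonant cluster: "s"
Pig Latin = "ugarsay"


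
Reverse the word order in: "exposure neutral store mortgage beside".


Original: "exposure neutral store mortgage beside"
Words (1..n): exposure | neutral | store | mortgage | beside
Reversed (n..1): beside | mortgage | store | neutral | exposure
Result = "beside mortgage store neutral exposure"


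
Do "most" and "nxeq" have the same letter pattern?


Pattern of "most": [0, 1, 2, 3]
Pattern of "nxeq": [0, 1, 2, 3]
Patterns match
Same pattern = Yes


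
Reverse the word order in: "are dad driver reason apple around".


Original: "are dad driver reason apple around"
Words (1..n): are | dad | driver | reason | apple | around
Reversed (n..1): around | apple | reason | driver | dad | are
Result = "around apple reason driver dad are"


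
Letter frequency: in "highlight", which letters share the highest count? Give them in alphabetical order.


Word: "highlight"
Letter counts:
  'g': 2
  'h': 3
  'i': 2
  'l': 1
  't': 1
Maximum count = 3
Most frequent = 'h' (3 times each)


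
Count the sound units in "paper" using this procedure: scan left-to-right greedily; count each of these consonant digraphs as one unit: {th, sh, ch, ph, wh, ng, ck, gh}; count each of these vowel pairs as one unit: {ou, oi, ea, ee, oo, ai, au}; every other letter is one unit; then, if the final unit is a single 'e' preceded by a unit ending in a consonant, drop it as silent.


Word: "paper" (5 letters)
Left-to-right scan:
  [1] 'p' (letter)
  [2] 'a' (letter)
  [3] 'p' (letter)
  [4] 'e' (letter)
  [5] 'r' (letter)
Units from scan: 5
Sound units = 5 units


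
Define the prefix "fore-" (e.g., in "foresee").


Prefix: fore-
Example: foresee (fore- + see)
Meaning = before


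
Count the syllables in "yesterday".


Word: "yesterday"
Syllable breakdown: yes-ter-day
Counting: 3 parts
= 3 syllables


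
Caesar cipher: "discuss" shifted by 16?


Word: "discuss"
Shift: 16
Each letter → (letter + shift) mod 26:
  'd' (3) + 16 = 19 → 't'
  'i' (8) + 16 = 24 → 'y'
  's' (18) + 16 = 8 → 'i'
  'c' (2) + 16 = 18 → 's'
  'u' (20) + 16 = 10 → 'k'
  's' (18) + 16 = 8 → 'i'
  's' (18) + 16 = 8 → 'i'
Result = "tyiskii"


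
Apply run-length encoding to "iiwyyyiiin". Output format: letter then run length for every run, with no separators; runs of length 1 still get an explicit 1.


String: "iiwyyyiiin"
Scanning for consecutive runs:
  'i' x 2
  'w' x 1
  'y' x 3
  'i' x 3
  'n' x 1
RLE = "i2w1y3i3n1"


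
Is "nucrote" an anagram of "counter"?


Word 1: "counter" → sorted: cenortu
Word 2: "nucrote" → sorted: cenortu
Same letters? cenortu == cenortu
Anagram = Yes


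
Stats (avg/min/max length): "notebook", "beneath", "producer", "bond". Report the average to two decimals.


Lengths: "notebook"=8, "beneath"=7, "producer"=8, "bond"=4
Sum = 27, Count = 4
Average = 27/4 = 6.75
= avg=6.75, min=4, max=8


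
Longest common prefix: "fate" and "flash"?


Word 1: "fate"
Word 2: "flash"
Comparing from start:
  Pos 0: 'f' == 'f'
  Pos 1: 'a' != 'l' (stop)
LCP = "f" (length 1)


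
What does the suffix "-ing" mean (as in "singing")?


Suffix: -ing
Example: singing (sing + -ing)
Meaning = present participle


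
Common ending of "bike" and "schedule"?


Word 1: "bike"
Word 2: "schedule"
Comparing from end:
  Pos -1: 'e' == 'e'
  Pos -2: 'k' != 'l' (stop)
LCS = "e" (length 1)


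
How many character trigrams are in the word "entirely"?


Word: "entirely" (length 8)
Number of 3-grams = length - 3 + 1 = 8 - 3 + 1
= 6


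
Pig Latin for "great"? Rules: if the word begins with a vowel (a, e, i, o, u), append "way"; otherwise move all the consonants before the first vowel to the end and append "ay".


Word: "great"
Starts with consonant(s) → move to end, add 'ay'
Consonant cluster: "gr"
Pig Latin = "eatgray"


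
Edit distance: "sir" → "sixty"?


Word 1: "sir" (length 3)
Word 2: "sixty" (length 5)
One optimal edit sequence (insert/delete/substitute each cost 1):
  1. keep 's'
  2. keep 'i'
  3. insert 'x'  (+1)
  4. insert 't'  (+1)
  5. substitute 'r' -> 'y'  (+1)
Total edit operations: 3
Edit distance = 3


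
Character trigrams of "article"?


Word: "article" (length 7)
Number of trigrams = 7 - 3 + 1 = 5
  Position 0: "art"
  Position 1: "rti"
  Position 2: "tic"
  Position 3: "icl"
  Position 4: "cle"
Trigrams = "art", "rti", "tic", "icl", "cle"


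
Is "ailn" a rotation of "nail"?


Word: "nail", Candidate: "ailn"
Method: check if candidate is substring of word+word
"nailnail" contains "ailn"? Yes
Is rotation = Yes


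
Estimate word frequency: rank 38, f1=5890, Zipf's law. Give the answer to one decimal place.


Zipf's law: f(r) = f(1) / r
f(1) = 5890
f(38) = 5890 / 38
= 155.0 occurrences


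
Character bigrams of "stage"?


Word: "stage" (length 5)
Number of bigrams = 5 - 2 + 1 = 4
  Position 0: "st"
  Position 1: "ta"
  Position 2: "ag"
  Position 3: "ge"
Bigrams = "st", "ta", "ag", "ge"


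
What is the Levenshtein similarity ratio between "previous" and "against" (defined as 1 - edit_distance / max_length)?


Word 1: "previous" (length 8)
Word 2: "against" (length 7)
One optimal edit sequence:
  1. delete 'p'  (+1)
  2. substitute 'r' -> 'a'  (+1)
  3. substitute 'e' -> 'g'  (+1)
  4. substitute 'v' -> 'a'  (+1)
  5. keep 'i'
  6. substitute 'o' -> 'n'  (+1)
  7. substitute 'u' -> 's'  (+1)
  8. substitute 's' -> 't'  (+1)
Edit distance = 7
Max length = max(8, 7) = 8
Similarity = 1 - 7/8
= 0.1250


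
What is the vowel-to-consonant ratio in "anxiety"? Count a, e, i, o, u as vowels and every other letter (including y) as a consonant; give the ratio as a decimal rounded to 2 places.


Word: "anxiety"
Vowels (a,e,i,o,u): 3
Consonants: 4
Ratio = 3/4
= 0.75


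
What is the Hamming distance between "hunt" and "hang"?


Comparing character by character (same length = 4):
  Pos 0: 'h' vs 'h' =
  Pos 1: 'u' vs 'a' !=
  Pos 2: 'n' vs 'n' =
  Pos 3: 't' vs 'g' !=
Hamming distance = 2


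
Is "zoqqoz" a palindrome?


Word: "zoqqoz"
Reversed: "zoqqoz"
Forward == Backward? zoqqoz == zoqqoz
Palindrome = Yes


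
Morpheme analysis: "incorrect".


Word: "incorrect"
Morphemes: in- + correct
Each morpheme carries meaning
= 2 morphemes


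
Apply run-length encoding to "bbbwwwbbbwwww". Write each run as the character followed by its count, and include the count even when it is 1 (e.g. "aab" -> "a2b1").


String: "bbbwwwbbbwwww"
Scanning for consecutive runs:
  'b' x 3
  'w' x 3
  'b' x 3
  'w' x 4
RLE = "b3w3b3w4"


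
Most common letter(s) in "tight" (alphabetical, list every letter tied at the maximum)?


Word: "tight"
Letter counts:
  'g': 1
  'h': 1
  'i': 1
  't': 2
Maximum count = 2
Most frequent = 't' (2 times each)


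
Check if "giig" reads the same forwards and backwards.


Word: "giig"
Reversed: "giig"
Forward == Backward? giig == giig
Palindrome = Yes


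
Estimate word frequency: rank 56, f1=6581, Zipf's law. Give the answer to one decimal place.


Zipf's law: f(r) = f(1) / r
f(1) = 6581
f(56) = 6581 / 56
= 117.5 occurrences


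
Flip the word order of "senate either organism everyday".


Original: "senate either organism everyday"
Words (1..n): senate | either | organism | everyday
Reversed (n..1): everyday | organism | either | senate
Result = "everyday organism either senate"


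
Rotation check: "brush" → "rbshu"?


Word: "brush", Candidate: "rbshu"
Method: check if candidate is substring of word+word
"brushbrush" contains "rbshu"? No
Is rotation = No


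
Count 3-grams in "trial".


Word: "trial" (length 5)
Number of 3-grams = length - 3 + 1 = 5 - 3 + 1
= 3


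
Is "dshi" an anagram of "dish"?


Word 1: "dish" → sorted: dhis
Word 2: "dshi" → sorted: dhis
Same letters? dhis == dhis
Anagram = Yes


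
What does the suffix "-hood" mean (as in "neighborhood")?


Suffix: -hood
As in: neighborhood -> neighbor + -hood
Meaning = state / condition


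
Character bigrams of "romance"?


Word: "romance" (length 7)
Number of bigrams = 7 - 2 + 1 = 6
  Position 0: "ro"
  Position 1: "om"
  Position 2: "ma"
  Position 3: "an"
  Position 4: "nc"
  Position 5: "ce"
Bigrams = "ro", "om", "ma", "an", "nc", "ce"


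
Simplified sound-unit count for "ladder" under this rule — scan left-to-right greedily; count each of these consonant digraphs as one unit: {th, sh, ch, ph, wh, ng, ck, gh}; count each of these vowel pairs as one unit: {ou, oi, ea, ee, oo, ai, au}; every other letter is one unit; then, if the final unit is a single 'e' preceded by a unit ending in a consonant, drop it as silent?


Word: "ladder" (6 letters)
Left-to-right scan:
  (1) 'l' (letter)
  (2) 'a' (letter)
  (3) 'd' (letter)
  (4) 'd' (letter)
  (5) 'e' (letter)
  (6) 'r' (letter)
Units from scan: 6
Sound units = 6 units


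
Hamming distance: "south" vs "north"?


Comparing character by character (same length = 5):
  Pos 0: 's' vs 'n' !=
  Pos 1: 'o' vs 'o' =
  Pos 2: 'u' vs 'r' !=
  Pos 3: 't' vs 't' =
  Pos 4: 'h' vs 'h' =
Hamming distance = 2


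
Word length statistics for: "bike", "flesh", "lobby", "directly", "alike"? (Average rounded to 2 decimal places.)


Lengths: "bike"=4, "flesh"=5, "lobby"=5, "directly"=8, "alike"=5
Sum = 27, Count = 5
Average = 27/5 = 5.40
= avg=5.40, min=4, max=8


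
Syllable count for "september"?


Word: "september"
Syllable breakdown: sep / tem / ber
Counting: 3 parts
= 3 syllables


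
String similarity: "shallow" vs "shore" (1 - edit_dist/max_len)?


Word 1: "shallow" (length 7)
Word 2: "shore" (length 5)
One optimal edit sequence:
  1. keep 's'
  2. keep 'h'
  3. delete 'a'  (+1)
  4. delete 'l'  (+1)
  5. substitute 'l' -> 'o'  (+1)
  6. substitute 'o' -> 'r'  (+1)
  7. substitute 'w' -> 'e'  (+1)
Edit distance = 5
Max length = max(7, 5) = 7
Similarity = 1 - 5/7
= 0.2857


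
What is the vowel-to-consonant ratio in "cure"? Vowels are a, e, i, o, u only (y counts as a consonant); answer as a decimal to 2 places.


Word: "cure"
Vowels (a,e,i,o,u): 2
Consonants: 2
Ratio = 2/2
= 1.00


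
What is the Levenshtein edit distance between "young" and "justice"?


Word 1: "young" (length 5)
Word 2: "justice" (length 7)
One optimal edit sequence (insert/delete/substitute each cost 1):
  1. insert 'j'  (+1)
  2. insert 'u'  (+1)
  3. substitute 'y' -> 's'  (+1)
  4. substitute 'o' -> 't'  (+1)
  5. substitute 'u' -> 'i'  (+1)
  6. substitute 'n' -> 'c'  (+1)
  7. substitute 'g' -> 'e'  (+1)
Total edit operations: 7
Edit distance = 7


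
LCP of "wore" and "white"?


Word 1: "wore"
Word 2: "white"
Comparing from start:
  Pos 0: 'w' == 'w'
  Pos 1: 'o' != 'h' (stop)
LCP = "w" (length 1)


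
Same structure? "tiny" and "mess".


Pattern of "tiny": [0, 1, 2, 3]
Pattern of "mess": [0, 1, 2, 2]
Patterns do not match
Same pattern = No


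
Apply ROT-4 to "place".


Word: "place"
Shift: 4
Each letter → (letter + shift) mod 26:
  'p' (15) + 4 = 19 → 't'
  'l' (11) + 4 = 15 → 'p'
  'a' (0) + 4 = 4 → 'e'
  'c' (2) + 4 = 6 → 'g'
  'e' (4) + 4 = 8 → 'i'
Result = "tpegi"


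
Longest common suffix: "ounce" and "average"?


Word 1: "ounce"
Word 2: "average"
Comparing from end:
  Pos -1: 'e' == 'e'
  Pos -2: 'c' != 'g' (stop)
LCS = "e" (length 1)


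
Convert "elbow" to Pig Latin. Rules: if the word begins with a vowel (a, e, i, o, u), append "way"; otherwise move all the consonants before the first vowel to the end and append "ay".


Word: "elbow"
Starts with vowel → add 'way'
Pig Latin = "elbowway"


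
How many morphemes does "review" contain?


Word: "review"
Morphemes: re- + view
Each morpheme carries meaning
= 2 morphemes


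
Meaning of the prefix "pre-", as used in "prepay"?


Prefix: pre-
Example: prepay = pre- + pay
Meaning = before


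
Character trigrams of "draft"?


Word: "draft" (length 5)
Number of trigrams = 5 - 3 + 1 = 3
  Position 0: "dra"
  Position 1: "raf"
  Position 2: "aft"
Trigrams = "dra", "raf", "aft"


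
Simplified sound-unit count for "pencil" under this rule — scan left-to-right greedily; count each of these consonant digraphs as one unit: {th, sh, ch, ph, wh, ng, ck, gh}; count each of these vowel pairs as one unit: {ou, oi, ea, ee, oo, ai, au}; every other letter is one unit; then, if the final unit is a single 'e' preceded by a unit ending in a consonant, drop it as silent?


Word: "pencil" (6 letters)
Left-to-right scan:
  [1] 'p' (letter)
  [2] 'e' (letter)
  [3] 'n' (letter)
  [4] 'c' (letter)
  [5] 'i' (letter)
  [6] 'l' (letter)
Units from scan: 6
Sound units = 6 units


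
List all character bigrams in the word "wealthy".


Word: "wealthy" (length 7)
Number of bigrams = 7 - 2 + 1 = 6
  Position 0: "we"
  Position 1: "ea"
  Position 2: "al"
  Position 3: "lt"
  Position 4: "th"
  Position 5: "hy"
Bigrams = "we", "ea", "al", "lt", "th", "hy"


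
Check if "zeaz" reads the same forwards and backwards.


Word: "zeaz"
Reversed: "zaez"
Forward == Backward? zeaz != zaez
Palindrome = No


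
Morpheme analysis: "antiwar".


Word: "antiwar"
Morphemes: anti- / war
Each morpheme carries meaning
= 2 morphemes


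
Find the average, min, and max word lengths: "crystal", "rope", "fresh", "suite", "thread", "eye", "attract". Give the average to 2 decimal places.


Lengths: "crystal"=7, "rope"=4, "fresh"=5, "suite"=5, "thread"=6, "eye"=3, "attract"=7
Sum = 37, Count = 7
Average = 37/7 = 5.29
= avg=5.29, min=3, max=7


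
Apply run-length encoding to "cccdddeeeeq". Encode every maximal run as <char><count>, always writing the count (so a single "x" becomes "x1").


String: "cccdddeeeeq"
Scanning for consecutive runs:
  'c' x 3
  'd' x 3
  'e' x 4
  'q' x 1
RLE = "c3d3e4q1"


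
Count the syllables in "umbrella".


Word: "umbrella"
Syllable breakdown: um · brel · la
Counting: 3 parts
= 3 syllables


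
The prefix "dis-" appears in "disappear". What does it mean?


Prefix: dis-
As in: disappear -> dis- + appear
Meaning = not / opposite


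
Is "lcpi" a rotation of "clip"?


Word: "clip", Candidate: "lcpi"
Method: check if candidate is substring of word+word
"clipclip" contains "lcpi"? No
Is rotation = No


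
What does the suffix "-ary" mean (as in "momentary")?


Suffix: -ary
As in: momentary -> moment + -ary
Meaning = relating to


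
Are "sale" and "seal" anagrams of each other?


Word 1: "sale" → sorted: aels
Word 2: "seal" → sorted: aels
Same letters? aels == aels
Anagram = Yes


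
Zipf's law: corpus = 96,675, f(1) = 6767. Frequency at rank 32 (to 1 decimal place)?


Zipf's law: f(r) = f(1) / r
f(1) = 6767
f(32) = 6767 / 32
= 211.5 occurrences


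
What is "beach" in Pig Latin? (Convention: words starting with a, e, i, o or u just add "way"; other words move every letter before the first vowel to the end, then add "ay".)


Word: "beach"
Starts with consonant(s) → move to end, add 'ay'
Consonant cluster: "b"
Pig Latin = "eachbay"


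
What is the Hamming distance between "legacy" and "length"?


Comparing character by character (same length = 6):
  Pos 0: 'l' vs 'l' =
  Pos 1: 'e' vs 'e' =
  Pos 2: 'g' vs 'n' !=
  Pos 3: 'a' vs 'g' !=
  Pos 4: 'c' vs 't' !=
  Pos 5: 'y' vs 'h' !=
Hamming distance = 4


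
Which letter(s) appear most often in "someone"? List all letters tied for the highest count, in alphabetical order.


Word: "someone"
Letter counts:
  'e': 2
  'm': 1
  'n': 1
  'o': 2
  's': 1
Maximum count = 2
Most frequent = 'e', 'o' (2 times each)


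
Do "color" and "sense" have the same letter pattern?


Pattern of "color": [0, 1, 2, 1, 3]
Pattern of "sense": [0, 1, 2, 0, 1]
Patterns do not match
Same pattern = No


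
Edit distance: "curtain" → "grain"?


Word 1: "curtain" (length 7)
Word 2: "grain" (length 5)
One optimal edit sequence (insert/delete/substitute each cost 1):
  1. delete 'c'  (+1)
  2. substitute 'u' -> 'g'  (+1)
  3. keep 'r'
  4. delete 't'  (+1)
  5. keep 'a'
  6. keep 'i'
  7. keep 'n'
Total edit operations: 3
Edit distance = 3


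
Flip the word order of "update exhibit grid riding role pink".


Original: "update exhibit grid riding role pink"
Words (1..n): update | exhibit | grid | riding | role | pink
Reversed (n..1): pink | role | riding | grid | exhibit | update
Result = "pink role riding grid exhibit update"


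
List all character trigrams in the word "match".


Word: "match" (length 5)
Number of trigrams = 5 - 3 + 1 = 3
  Position 0: "mat"
  Position 1: "atc"
  Position 2: "tch"
Trigrams = "mat", "atc", "tch"


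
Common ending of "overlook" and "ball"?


Word 1: "overlook"
Word 2: "ball"
Comparing from end:
  Pos -1: 'k' != 'l' (stop)
LCS = "" (length 0)


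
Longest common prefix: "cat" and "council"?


Word 1: "cat"
Word 2: "council"
Comparing from start:
  Pos 0: 'c' == 'c'
  Pos 1: 'a' != 'o' (stop)
LCP = "c" (length 1)


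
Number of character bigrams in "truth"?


Word: "truth" (length 5)
Number of 2-grams = length - 2 + 1 = 5 - 2 + 1
= 4


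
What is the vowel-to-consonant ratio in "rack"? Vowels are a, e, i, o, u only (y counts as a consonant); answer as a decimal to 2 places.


Word: "rack"
Vowels (a,e,i,o,u): 1
Consonants: 3
Ratio = 1/3
= 0.33


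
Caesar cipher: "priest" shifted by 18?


Word: "priest"
Shift: 18
Each letter → (letter + shift) mod 26:
  'p' (15) + 18 = 7 → 'h'
  'r' (17) + 18 = 9 → 'j'
  'i' (8) + 18 = 0 → 'a'
  'e' (4) + 18 = 22 → 'w'
  's' (18) + 18 = 10 → 'k'
  't' (19) + 18 = 11 → 'l'
Result = "hjawkl"


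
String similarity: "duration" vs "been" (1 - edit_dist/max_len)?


Word 1: "duration" (length 8)
Word 2: "been" (length 4)
One optimal edit sequence:
  1. delete 'd'  (+1)
  2. delete 'u'  (+1)
  3. delete 'r'  (+1)
  4. delete 'a'  (+1)
  5. substitute 't' -> 'b'  (+1)
  6. substitute 'i' -> 'e'  (+1)
  7. substitute 'o' -> 'e'  (+1)
  8. keep 'n'
Edit distance = 7
Max length = max(8, 4) = 8
Similarity = 1 - 7/8
= 0.1250


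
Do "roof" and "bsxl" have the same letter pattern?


Pattern of "roof": [0, 1, 1, 2]
Pattern of "bsxl": [0, 1, 2, 3]
Patterns do not match
Same pattern = No


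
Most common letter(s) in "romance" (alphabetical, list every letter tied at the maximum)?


Word: "romance"
Letter counts:
  'a': 1
  'c': 1
  'e': 1
  'm': 1
  'n': 1
  'o': 1
  'r': 1
Maximum count = 1
Most frequent = 'a', 'c', 'e', 'm', 'n', 'o', 'r' (1 time each)


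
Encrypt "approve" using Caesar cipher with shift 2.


Word: "approve"
Shift: 2
Each letter → (letter + shift) mod 26:
  'a' (0) + 2 = 2 → 'c'
  'p' (15) + 2 = 17 → 'r'
  'p' (15) + 2 = 17 → 'r'
  'r' (17) + 2 = 19 → 't'
  'o' (14) + 2 = 16 → 'q'
  'v' (21) + 2 = 23 → 'x'
  'e' (4) + 2 = 6 → 'g'
Result = "crrtqxg"


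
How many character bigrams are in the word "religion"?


Word: "religion" (length 8)
Number of 2-grams = length - 2 + 1 = 8 - 2 + 1
= 7


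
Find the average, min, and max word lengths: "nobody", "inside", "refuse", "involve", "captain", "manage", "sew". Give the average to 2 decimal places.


Lengths: "nobody"=6, "inside"=6, "refuse"=6, "involve"=7, "captain"=7, "manage"=6, "sew"=3
Sum = 41, Count = 7
Average = 41/7 = 5.86
= avg=5.86, min=3, max=7


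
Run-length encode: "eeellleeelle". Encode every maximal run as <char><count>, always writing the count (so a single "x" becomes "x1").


String: "eeellleeelle"
Scanning for consecutive runs:
  'e' x 3
  'l' x 3
  'e' x 3
  'l' x 2
  'e' x 1
RLE = "e3l3e3l2e1"


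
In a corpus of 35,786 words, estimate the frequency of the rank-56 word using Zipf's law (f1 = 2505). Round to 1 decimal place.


Zipf's law: f(r) = f(1) / r
f(1) = 2505
f(56) = 2505 / 56
= 44.7 occurrences


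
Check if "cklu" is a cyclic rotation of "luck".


Word: "luck", Candidate: "cklu"
Method: check if candidate is substring of word+word
"luckluck" contains "cklu"? Yes
Is rotation = Yes


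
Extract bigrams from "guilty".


Word: "guilty" (length 6)
Number of bigrams = 6 - 2 + 1 = 5
  Position 0: "gu"
  Position 1: "ui"
  Position 2: "il"
  Position 3: "lt"
  Position 4: "ty"
Bigrams = "gu", "ui", "il", "lt", "ty"


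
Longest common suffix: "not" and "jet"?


Word 1: "not"
Word 2: "jet"
Comparing from end:
  Pos -1: 't' == 't'
  Pos -2: 'o' != 'e' (stop)
LCS = "t" (length 1)


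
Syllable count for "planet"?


Word: "planet"
Syllable breakdown: plan-et
Counting: 2 parts
= 2 syllables


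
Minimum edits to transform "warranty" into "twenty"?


Word 1: "warranty" (length 8)
Word 2: "twenty" (length 6)
One optimal edit sequence (insert/delete/substitute each cost 1):
  1. delete 'w'  (+1)
  2. delete 'a'  (+1)
  3. substitute 'r' -> 't'  (+1)
  4. substitute 'r' -> 'w'  (+1)
  5. substitute 'a' -> 'e'  (+1)
  6. keep 'n'
  7. keep 't'
  8. keep 'y'
Total edit operations: 5
Edit distance = 5


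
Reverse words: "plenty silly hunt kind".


Original: "plenty silly hunt kind"
Words (1..n): plenty | silly | hunt | kind
Reversed (n..1): kind | hunt | silly | plenty
Result = "kind hunt silly plenty"


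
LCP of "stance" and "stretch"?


Word 1: "stance"
Word 2: "stretch"
Comparing from start:
  Pos 0: 's' == 's'
  Pos 1: 't' == 't'
  Pos 2: 'a' != 'r' (stop)
LCP = "st" (length 2)


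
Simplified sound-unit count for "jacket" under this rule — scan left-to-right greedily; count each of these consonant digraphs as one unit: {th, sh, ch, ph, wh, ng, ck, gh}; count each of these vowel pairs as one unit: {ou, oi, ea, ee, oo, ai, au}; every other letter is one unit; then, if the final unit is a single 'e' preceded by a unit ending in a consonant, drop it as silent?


Word: "jacket" (6 letters)
Left-to-right scan:
  (1) 'j' (letter)
  (2) 'a' (letter)
  (3) 'ck' (digraph)
  (4) 'e' (letter)
  (5) 't' (letter)
Units from scan: 5
Sound units = 5 units


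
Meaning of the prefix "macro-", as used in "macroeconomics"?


Prefix: macro-
Example: macroeconomics = macro- + economics
Meaning = large


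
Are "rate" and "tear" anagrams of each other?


Word 1: "rate" → sorted: aert
Word 2: "tear" → sorted: aert
Same letters? aert == aert
Anagram = Yes


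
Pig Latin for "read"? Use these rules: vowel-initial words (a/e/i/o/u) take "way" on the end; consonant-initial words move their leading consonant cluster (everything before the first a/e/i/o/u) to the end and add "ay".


Word: "read"
Starts with consonant(s) → move to end, add 'ay'
Consonant cluster: "r"
Pig Latin = "eadray"


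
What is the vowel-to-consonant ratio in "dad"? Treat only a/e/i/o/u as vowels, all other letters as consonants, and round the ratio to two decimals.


Word: "dad"
Vowels (a,e,i,o,u): 1
Consonants: 2
Ratio = 1/2
= 0.50


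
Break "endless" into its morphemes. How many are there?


Word: "endless"
Morphemes: end + -less
Each morpheme carries meaning
= 2 morphemes


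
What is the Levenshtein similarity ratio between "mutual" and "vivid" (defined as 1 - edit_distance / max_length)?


Word 1: "mutual" (length 6)
Word 2: "vivid" (length 5)
One optimal edit sequence:
  1. delete 'm'  (+1)
  2. substitute 'u' -> 'v'  (+1)
  3. substitute 't' -> 'i'  (+1)
  4. substitute 'u' -> 'v'  (+1)
  5. substitute 'a' -> 'i'  (+1)
  6. substitute 'l' -> 'd'  (+1)
Edit distance = 6
Max length = max(6, 5) = 6
Similarity = 1 - 6/6
= 0.0000


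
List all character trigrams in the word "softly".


Word: "softly" (length 6)
Number of trigrams = 6 - 3 + 1 = 4
  Position 0: "sof"
  Position 1: "oft"
  Position 2: "ftl"
  Position 3: "tly"
Trigrams = "sof", "oft", "ftl", "tly"


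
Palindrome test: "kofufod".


Word: "kofufod"
Reversed: "dofufok"
Forward == Backward? kofufod != dofufok
Palindrome = No


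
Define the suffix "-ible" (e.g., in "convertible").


Suffix: -ible
Example: convertible = convert + -ible
Meaning = capable of


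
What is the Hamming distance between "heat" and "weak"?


Comparing character by character (same length = 4):
  Pos 0: 'h' vs 'w' !=
  Pos 1: 'e' vs 'e' =
  Pos 2: 'a' vs 'a' =
  Pos 3: 't' vs 'k' !=
Hamming distance = 2


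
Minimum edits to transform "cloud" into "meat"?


Word 1: "cloud" (length 5)
Word 2: "meat" (length 4)
One optimal edit sequence (insert/delete/substitute each cost 1):
  1. delete 'c'  (+1)
  2. substitute 'l' -> 'm'  (+1)
  3. substitute 'o' -> 'e'  (+1)
  4. substitute 'u' -> 'a'  (+1)
  5. substitute 'd' -> 't'  (+1)
Total edit operations: 5
Edit distance = 5


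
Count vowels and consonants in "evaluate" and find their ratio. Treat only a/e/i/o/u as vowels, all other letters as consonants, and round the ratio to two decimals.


Word: "evaluate"
Vowels (a,e,i,o,u): 5
Consonants: 3
Ratio = 5/3
= 1.67


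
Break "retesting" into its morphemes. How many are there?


Word: "retesting"
Morphemes: re- / test / -ing
Each morpheme carries meaning
= 3 morphemes


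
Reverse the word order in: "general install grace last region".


Original: "general install grace last region"
Words (1..n): general | install | grace | last | region
Reversed (n..1): region | last | grace | install | general
Result = "region last grace install general"


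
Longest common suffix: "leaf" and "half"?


Word 1: "leaf"
Word 2: "half"
Comparing from end:
  Pos -1: 'f' == 'f'
  Pos -2: 'a' != 'l' (stop)
LCS = "f" (length 1)


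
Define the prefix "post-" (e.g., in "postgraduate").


Prefix: post-
As in: postgraduate -> post- + graduate
Meaning = after


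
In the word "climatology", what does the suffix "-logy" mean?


Suffix: -logy
As in: climatology -> climate + -logy, with a spelling change
Meaning = study of


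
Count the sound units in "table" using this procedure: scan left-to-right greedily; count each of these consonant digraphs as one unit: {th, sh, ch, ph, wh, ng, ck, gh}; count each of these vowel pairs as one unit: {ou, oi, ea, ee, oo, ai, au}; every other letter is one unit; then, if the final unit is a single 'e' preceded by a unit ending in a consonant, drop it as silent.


Word: "table" (5 letters)
Left-to-right scan:
  (1) 't' (letter)
  (2) 'a' (letter)
  (3) 'b' (letter)
  (4) 'l' (letter)
  (5) 'e' (letter)
Units from scan: 5
Final unit is 'e' after a consonant -> drop as silent (-1)
Sound units = 4 units


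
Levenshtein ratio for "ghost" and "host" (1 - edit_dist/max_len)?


Word 1: "ghost" (length 5)
Word 2: "host" (length 4)
One optimal edit sequence:
  1. delete 'g'  (+1)
  2. keep 'h'
  3. keep 'o'
  4. keep 's'
  5. keep 't'
Edit distance = 1
Max length = max(5, 4) = 5
Similarity = 1 - 1/5
= 0.8000


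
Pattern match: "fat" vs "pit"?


Pattern of "fat": [0, 1, 2]
Pattern of "pit": [0, 1, 2]
Patterns match
Same pattern = Yes


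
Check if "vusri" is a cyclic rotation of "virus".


Word: "virus", Candidate: "vusri"
Method: check if candidate is substring of word+word
"virusvirus" contains "vusri"? No
Is rotation = No


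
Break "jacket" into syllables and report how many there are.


Word: "jacket"
Syllable breakdown: jack | et
Counting: 2 parts
= 2 syllables


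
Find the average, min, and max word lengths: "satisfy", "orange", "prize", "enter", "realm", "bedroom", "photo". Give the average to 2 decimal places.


Lengths: "satisfy"=7, "orange"=6, "prize"=5, "enter"=5, "realm"=5, "bedroom"=7, "photo"=5
Sum = 40, Count = 7
Average = 40/7 = 5.71
= avg=5.71, min=5, max=7


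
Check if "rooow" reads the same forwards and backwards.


Word: "rooow"
Reversed: "wooor"
Forward == Backward? rooow != wooor
Palindrome = No


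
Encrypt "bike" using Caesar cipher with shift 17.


Word: "bike"
Shift: 17
Each letter → (letter + shift) mod 26:
  'b' (1) + 17 = 18 → 's'
  'i' (8) + 17 = 25 → 'z'
  'k' (10) + 17 = 1 → 'b'
  'e' (4) + 17 = 21 → 'v'
Result = "szbv"


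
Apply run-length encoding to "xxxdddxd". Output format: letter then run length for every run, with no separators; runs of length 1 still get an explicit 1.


String: "xxxdddxd"
Scanning for consecutive runs:
  'x' x 3
  'd' x 3
  'x' x 1
  'd' x 1
RLE = "x3d3x1d1"


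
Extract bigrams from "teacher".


Word: "teacher" (length 7)
Number of bigrams = 7 - 2 + 1 = 6
  Position 0: "te"
  Position 1: "ea"
  Position 2: "ac"
  Position 3: "ch"
  Position 4: "he"
  Position 5: "er"
Bigrams = "te", "ea", "ac", "ch", "he", "er"


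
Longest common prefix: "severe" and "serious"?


Word 1: "severe"
Word 2: "serious"
Comparing from start:
  Pos 0: 's' == 's'
  Pos 1: 'e' == 'e'
  Pos 2: 'v' != 'r' (stop)
LCP = "se" (length 2)


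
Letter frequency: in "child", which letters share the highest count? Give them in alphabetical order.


Word: "child"
Letter counts:
  'c': 1
  'd': 1
  'h': 1
  'i': 1
  'l': 1
Maximum count = 1
Most frequent = 'c', 'd', 'h', 'i', 'l' (1 time each)


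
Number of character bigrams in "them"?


Word: "them" (length 4)
Number of 2-grams = length - 2 + 1 = 4 - 2 + 1
= 3


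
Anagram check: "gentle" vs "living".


Word 1: "gentle" → sorted: eeglnt
Word 2: "living" → sorted: giilnv
Same letters? eeglnt != giilnv
Anagram = No


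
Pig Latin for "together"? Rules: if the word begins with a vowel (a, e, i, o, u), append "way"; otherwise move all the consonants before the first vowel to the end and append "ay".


Word: "together"
Starts with consonant(s) → move to end, add 'ay'
Consonant cluster: "t"
Pig Latin = "ogethertay"


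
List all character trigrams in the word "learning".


Word: "learning" (length 8)
Number of trigrams = 8 - 3 + 1 = 6
  Position 0: "lea"
  Position 1: "ear"
  Position 2: "arn"
  Position 3: "rni"
  Position 4: "nin"
  Position 5: "ing"
Trigrams = "lea", "ear", "arn", "rni", "nin", "ing"


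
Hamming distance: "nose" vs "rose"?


Comparing character by character (same length = 4):
  Pos 0: 'n' vs 'r' !=
  Pos 1: 'o' vs 'o' =
  Pos 2: 's' vs 's' =
  Pos 3: 'e' vs 'e' =
Hamming distance = 1


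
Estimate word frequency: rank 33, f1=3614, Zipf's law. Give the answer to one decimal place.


Zipf's law: f(r) = f(1) / r
f(1) = 3614
f(33) = 3614 / 33
= 109.5 occurrences


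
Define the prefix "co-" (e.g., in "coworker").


Prefix: co-
Example: coworker = co- + worker
Meaning = together


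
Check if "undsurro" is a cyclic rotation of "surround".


Word: "surround", Candidate: "undsurro"
Method: check if candidate is substring of word+word
"surroundsurround" contains "undsurro"? Yes
Is rotation = Yes


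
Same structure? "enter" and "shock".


Pattern of "enter": [0, 1, 2, 0, 3]
Pattern of "shock": [0, 1, 2, 3, 4]
Patterns do not match
Same pattern = No


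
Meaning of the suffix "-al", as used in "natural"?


Suffix: -al
Example: natural = nature + -al, with a spelling change
Meaning = relating to


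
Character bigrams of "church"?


Word: "church" (length 6)
Number of bigrams = 6 - 2 + 1 = 5
  Position 0: "ch"
  Position 1: "hu"
  Position 2: "ur"
  Position 3: "rc"
  Position 4: "ch"
Bigrams = "ch", "hu", "ur", "rc", "ch"


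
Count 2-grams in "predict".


Word: "predict" (length 7)
Number of 2-grams = length - 2 + 1 = 7 - 2 + 1
= 6


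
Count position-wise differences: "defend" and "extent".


Comparing character by character (same length = 6):
  Pos 0: 'd' vs 'e' !=
  Pos 1: 'e' vs 'x' !=
  Pos 2: 'f' vs 't' !=
  Pos 3: 'e' vs 'e' =
  Pos 4: 'n' vs 'n' =
  Pos 5: 'd' vs 't' !=
Hamming distance = 4


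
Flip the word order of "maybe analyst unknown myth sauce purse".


Original: "maybe analyst unknown myth sauce purse"
Words (1..n): maybe | analyst | unknown | myth | sauce | purse
Reversed (n..1): purse | sauce | myth | unknown | analyst | maybe
Result = "purse sauce myth unknown analyst maybe"


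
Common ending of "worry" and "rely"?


Word 1: "worry"
Word 2: "rely"
Comparing from end:
  Pos -1: 'y' == 'y'
  Pos -2: 'r' != 'l' (stop)
LCS = "y" (length 1)


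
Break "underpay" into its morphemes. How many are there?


Word: "underpay"
Morphemes: under- | pay
Each morpheme carries meaning
= 2 morphemes


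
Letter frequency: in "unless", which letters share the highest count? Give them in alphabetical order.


Word: "unless"
Letter counts:
  'e': 1
  'l': 1
  'n': 1
  's': 2
  'u': 1
Maximum count = 2
Most frequent = 's' (2 times each)
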